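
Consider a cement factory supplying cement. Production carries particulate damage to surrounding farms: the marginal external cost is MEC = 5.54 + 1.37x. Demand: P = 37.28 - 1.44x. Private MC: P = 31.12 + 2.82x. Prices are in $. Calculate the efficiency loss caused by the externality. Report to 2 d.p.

DWL = $5.02

Market equilibrium (private): 31.12 + 2.82x = 37.28 - 1.44x → x_m = 1.4460.
Social marginal cost = private MC + MEC = 36.66 + 4.19x.
Set SMC = demand: 36.66 + 4.19x = 37.28 - 1.44x → x* = 0.1101.
The welfare-loss triangle has base |x_m − x*| and height MEC(x_m) (the vertical gap between SMC and demand is zero at x* and MEC at x_m).
DWL = ½ × 1.3359 × 7.5210 = 5.0237.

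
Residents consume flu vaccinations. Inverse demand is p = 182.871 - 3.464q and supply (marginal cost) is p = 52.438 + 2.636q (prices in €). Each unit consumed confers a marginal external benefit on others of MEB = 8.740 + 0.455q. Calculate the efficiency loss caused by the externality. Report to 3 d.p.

Market equilibrium (private): 52.438 + 2.636q = 182.871 - 3.464q → q_m = 21.3825.
Social marginal benefit = demand + MEB = 191.611 - 3.009q.
Set SMB = MC: 191.611 - 3.009q = 52.438 + 2.636q → q* = 24.6542.
The welfare-loss triangle has base |q_m − q*| and height MEB(q_m) (the vertical gap between SMB and MC is zero at q* and MEB at q_m).
DWL = ½ × 3.2717 × 18.4690 = 30.2125.

DWL = €30.213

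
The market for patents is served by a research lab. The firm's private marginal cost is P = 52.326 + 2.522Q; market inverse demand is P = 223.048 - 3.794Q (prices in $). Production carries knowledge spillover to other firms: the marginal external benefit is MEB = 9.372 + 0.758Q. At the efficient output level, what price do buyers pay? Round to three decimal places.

Social marginal cost = private MC − MEB = 42.954 + 1.764Q.
Set SMC = demand: 42.954 + 1.764Q = 223.048 - 3.794Q → Q* = 32.4027.
Consumer price on the demand curve at Q*: 223.048 − 3.794×32.4027 = 100.1122.

P = $100.112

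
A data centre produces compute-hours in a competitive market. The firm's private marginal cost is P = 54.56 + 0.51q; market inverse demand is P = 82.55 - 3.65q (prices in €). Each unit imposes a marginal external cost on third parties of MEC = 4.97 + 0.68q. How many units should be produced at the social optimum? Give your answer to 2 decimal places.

Social marginal cost = private MC + MEC = 59.53 + 1.19q.
Set SMC = demand: 59.53 + 1.19q = 82.55 - 3.65q → q* = 4.7562.

q* = 4.76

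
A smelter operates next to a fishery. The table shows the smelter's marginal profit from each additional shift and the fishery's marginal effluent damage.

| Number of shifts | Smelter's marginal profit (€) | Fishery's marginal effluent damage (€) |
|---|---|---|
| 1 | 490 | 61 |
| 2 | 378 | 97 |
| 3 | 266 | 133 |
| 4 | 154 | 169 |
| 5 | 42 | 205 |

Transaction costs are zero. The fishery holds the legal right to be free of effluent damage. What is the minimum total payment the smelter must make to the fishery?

Efficient level: marginal profit ≥ marginal effluent damage through level 3, so k* = 3.
With the fishery holding the right, the smelter must at least compensate total damage at k*: 61 + 97 + 133 = 291.

€291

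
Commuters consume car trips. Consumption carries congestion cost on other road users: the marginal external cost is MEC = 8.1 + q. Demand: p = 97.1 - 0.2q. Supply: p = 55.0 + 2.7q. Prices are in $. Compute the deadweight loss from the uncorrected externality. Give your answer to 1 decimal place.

Market equilibrium (private): 55.0 + 2.7q = 97.1 - 0.2q → q_m = 14.5172.
Social marginal benefit = demand − MEC = 89.0 - 1.2q.
Set SMB = MC: 89.0 - 1.2q = 55.0 + 2.7q → q* = 8.7179.
The loss is the area between SMB and MC from q* to q_m; with linear curves that's a triangle of height MEC(q_m).
DWL = ½ × 5.7993 × 22.6172 = 65.5820.

DWL = $65.6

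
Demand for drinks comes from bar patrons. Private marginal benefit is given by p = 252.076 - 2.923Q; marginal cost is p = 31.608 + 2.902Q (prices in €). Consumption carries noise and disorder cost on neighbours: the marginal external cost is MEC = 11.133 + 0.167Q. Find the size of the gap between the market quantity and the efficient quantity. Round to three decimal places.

2.913 units

Market equilibrium (private): 31.608 + 2.902Q = 252.076 - 2.923Q → Q_m = 37.8486.
Social marginal benefit = demand − MEC = 240.943 - 3.090Q.
Set SMB = MC: 240.943 - 3.090Q = 31.608 + 2.902Q → Q* = 34.9357.
Gap = |37.8486 − 34.9357| = 2.9129.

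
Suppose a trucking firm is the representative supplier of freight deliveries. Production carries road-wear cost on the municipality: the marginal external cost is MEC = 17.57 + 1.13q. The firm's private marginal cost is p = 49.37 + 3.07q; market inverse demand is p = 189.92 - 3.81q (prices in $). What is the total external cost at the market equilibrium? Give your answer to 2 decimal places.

$594.73

Market equilibrium (private): 49.37 + 3.07q = 189.92 - 3.81q → q_m = 20.4288.
Total external cost = ∫₀^{q_m} (17.57 + 1.13q) dq = 17.57×20.4288 + ½×1.13×20.4288² = 594.7288.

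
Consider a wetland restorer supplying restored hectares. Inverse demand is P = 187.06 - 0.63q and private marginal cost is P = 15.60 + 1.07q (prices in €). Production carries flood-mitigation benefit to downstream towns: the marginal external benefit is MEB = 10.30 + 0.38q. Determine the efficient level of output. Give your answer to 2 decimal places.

q* = 137.70

Social marginal cost = private MC − MEB = 5.30 + 0.69q.
Set SMC = demand: 5.30 + 0.69q = 187.06 - 0.63q → q* = 137.6970.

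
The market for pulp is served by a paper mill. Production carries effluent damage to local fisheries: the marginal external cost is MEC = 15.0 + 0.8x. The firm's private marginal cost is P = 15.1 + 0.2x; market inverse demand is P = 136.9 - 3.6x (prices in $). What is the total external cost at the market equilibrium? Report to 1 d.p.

Market equilibrium (private): 15.1 + 0.2x = 136.9 - 3.6x → x_m = 32.0526.
Total external cost = ∫₀^{x_m} (15.0 + 0.8x) dx = 15.0×32.0526 + ½×0.8×32.0526² = 891.7367.

$891.7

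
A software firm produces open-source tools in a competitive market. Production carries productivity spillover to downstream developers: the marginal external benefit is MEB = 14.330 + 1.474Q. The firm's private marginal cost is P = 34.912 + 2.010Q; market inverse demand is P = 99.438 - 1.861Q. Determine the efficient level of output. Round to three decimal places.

Q* = 32.898

Social marginal cost = private MC − MEB = 20.582 + 0.536Q.
Set SMC = demand: 20.582 + 0.536Q = 99.438 - 1.861Q → Q* = 32.8978.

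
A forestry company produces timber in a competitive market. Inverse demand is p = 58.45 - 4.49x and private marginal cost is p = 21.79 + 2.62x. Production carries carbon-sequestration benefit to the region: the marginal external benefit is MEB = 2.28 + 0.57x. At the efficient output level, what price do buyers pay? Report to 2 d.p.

P = 31.72

Social marginal cost = private MC − MEB = 19.51 + 2.05x.
Set SMC = demand: 19.51 + 2.05x = 58.45 - 4.49x → x* = 5.9541.
Consumer price on the demand curve at x*: 58.45 − 4.49×5.9541 = 31.7161.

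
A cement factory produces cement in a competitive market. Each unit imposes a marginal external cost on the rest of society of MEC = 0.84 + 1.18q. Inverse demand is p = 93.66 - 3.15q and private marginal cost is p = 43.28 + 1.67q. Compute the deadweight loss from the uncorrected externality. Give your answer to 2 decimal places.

Market equilibrium (private): 43.28 + 1.67q = 93.66 - 3.15q → q_m = 10.4523.
Social marginal cost = private MC + MEC = 44.12 + 2.85q.
Set SMC = demand: 44.12 + 2.85q = 93.66 - 3.15q → q* = 8.2567.
Height of the DWL triangle at q_m is SMC(q_m) − demand(q_m) = MEC(q_m) = 13.1737.
DWL = ½ × 2.1956 × 13.1737 = 14.4621.

DWL = 14.46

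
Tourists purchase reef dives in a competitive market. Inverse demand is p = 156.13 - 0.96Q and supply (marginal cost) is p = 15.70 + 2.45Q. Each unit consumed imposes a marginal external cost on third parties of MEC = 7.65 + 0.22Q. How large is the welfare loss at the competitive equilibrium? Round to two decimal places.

DWL = 38.46

Market equilibrium (private): 15.70 + 2.45Q = 156.13 - 0.96Q → Q_m = 41.1818.
Social marginal benefit = demand − MEC = 148.48 - 1.18Q.
Set SMB = MC: 148.48 - 1.18Q = 15.70 + 2.45Q → Q* = 36.5785.
The loss is the area between SMB and MC from Q* to Q_m; with linear curves that's a triangle of height MEC(Q_m).
DWL = ½ × 4.6033 × 16.7100 = 38.4606.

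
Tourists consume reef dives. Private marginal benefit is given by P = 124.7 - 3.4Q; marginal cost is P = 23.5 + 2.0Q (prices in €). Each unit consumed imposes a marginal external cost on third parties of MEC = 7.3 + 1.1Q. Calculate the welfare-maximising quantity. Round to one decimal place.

Q* = 14.4

Social marginal benefit = demand − MEC = 117.4 - 4.5Q.
Set SMB = MC: 117.4 - 4.5Q = 23.5 + 2.0Q → Q* = 14.4462.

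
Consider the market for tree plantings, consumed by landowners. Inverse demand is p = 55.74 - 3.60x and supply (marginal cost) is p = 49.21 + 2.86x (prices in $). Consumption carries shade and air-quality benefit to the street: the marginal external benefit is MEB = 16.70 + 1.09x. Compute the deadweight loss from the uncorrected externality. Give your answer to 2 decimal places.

DWL = $29.51

Market equilibrium (private): 49.21 + 2.86x = 55.74 - 3.60x → x_m = 1.0108.
Social marginal benefit = demand + MEB = 72.44 - 2.51x.
Set SMB = MC: 72.44 - 2.51x = 49.21 + 2.86x → x* = 4.3259.
The loss is the area between SMB and MC from x* to x_m; with linear curves that's a triangle of height MEB(x_m).
DWL = ½ × 3.3151 × 17.8018 = 29.5074.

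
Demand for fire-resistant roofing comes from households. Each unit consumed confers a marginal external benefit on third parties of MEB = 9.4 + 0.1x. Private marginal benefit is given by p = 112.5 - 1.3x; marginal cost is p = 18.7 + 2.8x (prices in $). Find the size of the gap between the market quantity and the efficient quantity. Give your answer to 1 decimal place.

Market equilibrium (private): 18.7 + 2.8x = 112.5 - 1.3x → x_m = 22.8780.
Social marginal benefit = demand + MEB = 121.9 - 1.2x.
Set SMB = MC: 121.9 - 1.2x = 18.7 + 2.8x → x* = 25.8000.
Gap = |22.8780 − 25.8000| = 2.9220.

2.9 units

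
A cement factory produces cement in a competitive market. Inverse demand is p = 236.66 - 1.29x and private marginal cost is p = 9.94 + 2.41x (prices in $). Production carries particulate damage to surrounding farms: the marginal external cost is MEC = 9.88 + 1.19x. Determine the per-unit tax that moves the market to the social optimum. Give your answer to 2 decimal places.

Social marginal cost = private MC + MEC = 19.82 + 3.60x.
Set SMC = demand: 19.82 + 3.60x = 236.66 - 1.29x → x* = 44.3436.
The Pigouvian tax equals MEC at x*: 9.88 + 1.19×44.3436 = 62.6489.

tax = $62.65 per unit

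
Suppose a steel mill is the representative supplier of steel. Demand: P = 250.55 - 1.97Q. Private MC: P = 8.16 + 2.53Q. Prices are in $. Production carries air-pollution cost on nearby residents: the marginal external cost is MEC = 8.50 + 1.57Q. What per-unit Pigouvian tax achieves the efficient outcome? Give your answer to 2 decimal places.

tax = $69.00 per unit

Social marginal cost = private MC + MEC = 16.66 + 4.10Q.
Set SMC = demand: 16.66 + 4.10Q = 250.55 - 1.97Q → Q* = 38.5321.
The Pigouvian tax equals MEC at Q*: 8.50 + 1.57×38.5321 = 68.9954.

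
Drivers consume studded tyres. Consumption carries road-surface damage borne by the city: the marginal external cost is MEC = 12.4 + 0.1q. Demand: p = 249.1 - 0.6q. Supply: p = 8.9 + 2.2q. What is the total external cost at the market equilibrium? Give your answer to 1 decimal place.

1431.7

Market equilibrium (private): 8.9 + 2.2q = 249.1 - 0.6q → q_m = 85.7857.
Total external cost = ∫₀^{q_m} (12.4 + 0.1q) dq = 12.4×85.7857 + ½×0.1×85.7857² = 1431.7020.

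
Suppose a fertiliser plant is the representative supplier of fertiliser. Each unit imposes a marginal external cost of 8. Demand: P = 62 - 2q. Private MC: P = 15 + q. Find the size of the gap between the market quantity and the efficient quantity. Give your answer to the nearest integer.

3 units

Market equilibrium (private): 15 + q = 62 - 2q → q_m = 15.6667.
Social marginal cost = private MC + MEC = 23 + q.
Set SMC = demand: 23 + q = 62 - 2q → q* = 13.0000.
Gap = |15.6667 − 13.0000| = 2.6667.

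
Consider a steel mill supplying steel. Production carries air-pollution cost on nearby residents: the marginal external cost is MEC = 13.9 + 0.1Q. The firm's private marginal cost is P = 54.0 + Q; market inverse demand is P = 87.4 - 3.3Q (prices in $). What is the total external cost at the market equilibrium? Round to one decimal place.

Market equilibrium (private): 54.0 + Q = 87.4 - 3.3Q → Q_m = 7.7674.
Total external cost = ∫₀^{Q_m} (13.9 + 0.1Q) dQ = 13.9×7.7674 + ½×0.1×7.7674² = 110.9835.

$111.0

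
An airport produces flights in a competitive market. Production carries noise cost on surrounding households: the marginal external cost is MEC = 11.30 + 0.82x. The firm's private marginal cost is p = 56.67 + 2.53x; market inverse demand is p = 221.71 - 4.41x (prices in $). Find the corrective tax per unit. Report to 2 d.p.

tax = $27.55 per unit

Social marginal cost = private MC + MEC = 67.97 + 3.35x.
Set SMC = demand: 67.97 + 3.35x = 221.71 - 4.41x → x* = 19.8119.
The Pigouvian tax equals MEC at x*: 11.30 + 0.82×19.8119 = 27.5458.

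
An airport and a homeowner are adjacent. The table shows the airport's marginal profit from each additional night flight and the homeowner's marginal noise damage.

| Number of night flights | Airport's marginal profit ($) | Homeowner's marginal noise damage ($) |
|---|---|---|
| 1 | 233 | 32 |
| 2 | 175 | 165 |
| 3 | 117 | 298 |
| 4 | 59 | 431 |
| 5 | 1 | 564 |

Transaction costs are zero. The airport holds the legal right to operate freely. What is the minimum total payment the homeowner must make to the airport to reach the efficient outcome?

Left alone the airport would choose level 5 (marginal profit stays positive).
Efficient level: k* = 2 (marginal profit ≥ marginal noise damage through 2).
The homeowner must at least cover the airport's forgone profit from cutting 5→2: 117 + 59 + 1 = 177.

$177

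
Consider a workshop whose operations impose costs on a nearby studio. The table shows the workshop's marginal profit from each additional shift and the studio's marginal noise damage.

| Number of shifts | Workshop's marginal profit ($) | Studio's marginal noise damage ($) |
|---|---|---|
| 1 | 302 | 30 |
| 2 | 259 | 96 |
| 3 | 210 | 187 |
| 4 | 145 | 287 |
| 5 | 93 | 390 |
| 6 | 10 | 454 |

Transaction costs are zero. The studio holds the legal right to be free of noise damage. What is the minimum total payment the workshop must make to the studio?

$313

Efficient level: marginal profit ≥ marginal noise damage through level 3, so k* = 3.
With the studio holding the right, the workshop must at least compensate total damage at k*: 30 + 96 + 187 = 313.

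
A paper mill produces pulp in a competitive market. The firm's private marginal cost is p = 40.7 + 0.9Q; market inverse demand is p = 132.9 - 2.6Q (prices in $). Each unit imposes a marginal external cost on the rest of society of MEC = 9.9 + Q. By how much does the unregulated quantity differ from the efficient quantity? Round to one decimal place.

8.1 units

Market equilibrium (private): 40.7 + 0.9Q = 132.9 - 2.6Q → Q_m = 26.3429.
Social marginal cost = private MC + MEC = 50.6 + 1.9Q.
Set SMC = demand: 50.6 + 1.9Q = 132.9 - 2.6Q → Q* = 18.2889.
Gap = |26.3429 − 18.2889| = 8.0540.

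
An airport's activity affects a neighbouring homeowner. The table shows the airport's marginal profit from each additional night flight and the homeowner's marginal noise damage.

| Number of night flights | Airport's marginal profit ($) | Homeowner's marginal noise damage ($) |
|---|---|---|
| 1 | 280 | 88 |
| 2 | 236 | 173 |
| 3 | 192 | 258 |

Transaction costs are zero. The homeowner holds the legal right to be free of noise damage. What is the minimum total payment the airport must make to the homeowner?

$261

Efficient level: marginal profit ≥ marginal noise damage through level 2, so k* = 2.
With the homeowner holding the right, the airport must at least compensate total damage at k*: 88 + 173 = 261.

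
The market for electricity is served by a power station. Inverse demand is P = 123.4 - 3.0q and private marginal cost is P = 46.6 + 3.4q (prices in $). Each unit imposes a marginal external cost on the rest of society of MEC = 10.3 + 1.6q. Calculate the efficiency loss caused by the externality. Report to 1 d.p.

DWL = $54.4

Market equilibrium (private): 46.6 + 3.4q = 123.4 - 3.0q → q_m = 12.0000.
Social marginal cost = private MC + MEC = 56.9 + 5.0q.
Set SMC = demand: 56.9 + 5.0q = 123.4 - 3.0q → q* = 8.3125.
The loss is the area between SMC and demand from q* to q_m; with linear curves that's a triangle of height MEC(q_m).
DWL = ½ × 3.6875 × 29.5000 = 54.3906.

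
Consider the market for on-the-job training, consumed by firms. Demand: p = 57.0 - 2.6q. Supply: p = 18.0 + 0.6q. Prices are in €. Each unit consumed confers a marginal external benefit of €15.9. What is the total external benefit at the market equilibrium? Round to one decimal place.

Market equilibrium (private): 18.0 + 0.6q = 57.0 - 2.6q → q_m = 12.1875.
Total external benefit = MEB × q_m = 15.9 × 12.1875 = 193.7813.

€193.8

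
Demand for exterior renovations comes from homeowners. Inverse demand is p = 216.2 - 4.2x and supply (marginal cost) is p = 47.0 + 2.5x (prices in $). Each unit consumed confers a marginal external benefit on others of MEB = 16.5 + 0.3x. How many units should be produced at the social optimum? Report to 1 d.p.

Social marginal benefit = demand + MEB = 232.7 - 3.9x.
Set SMB = MC: 232.7 - 3.9x = 47.0 + 2.5x → x* = 29.0156.

x* = 29.0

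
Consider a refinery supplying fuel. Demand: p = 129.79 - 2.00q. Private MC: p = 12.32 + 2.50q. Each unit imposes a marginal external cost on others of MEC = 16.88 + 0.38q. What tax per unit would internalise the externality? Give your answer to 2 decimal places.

tax = 24.71 per unit

Social marginal cost = private MC + MEC = 29.20 + 2.88q.
Set SMC = demand: 29.20 + 2.88q = 129.79 - 2.00q → q* = 20.6127.
The Pigouvian tax equals MEC at q*: 16.88 + 0.38×20.6127 = 24.7128.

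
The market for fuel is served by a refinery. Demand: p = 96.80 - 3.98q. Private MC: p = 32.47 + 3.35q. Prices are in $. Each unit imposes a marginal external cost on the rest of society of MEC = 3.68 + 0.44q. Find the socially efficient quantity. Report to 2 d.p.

q* = 7.81

Social marginal cost = private MC + MEC = 36.15 + 3.79q.
Set SMC = demand: 36.15 + 3.79q = 96.80 - 3.98q → q* = 7.8057.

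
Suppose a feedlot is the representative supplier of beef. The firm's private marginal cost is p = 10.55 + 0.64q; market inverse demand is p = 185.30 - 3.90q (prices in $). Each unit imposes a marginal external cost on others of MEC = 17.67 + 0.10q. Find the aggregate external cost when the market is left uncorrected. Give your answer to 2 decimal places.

$754.22

Market equilibrium (private): 10.55 + 0.64q = 185.30 - 3.90q → q_m = 38.4912.
Total external cost = ∫₀^{q_m} (17.67 + 0.10q) dq = 17.67×38.4912 + ½×0.10×38.4912² = 754.2181.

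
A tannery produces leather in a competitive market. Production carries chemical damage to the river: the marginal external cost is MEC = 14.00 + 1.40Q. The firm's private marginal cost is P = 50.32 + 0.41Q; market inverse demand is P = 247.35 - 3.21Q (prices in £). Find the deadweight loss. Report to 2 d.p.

Market equilibrium (private): 50.32 + 0.41Q = 247.35 - 3.21Q → Q_m = 54.4282.
Social marginal cost = private MC + MEC = 64.32 + 1.81Q.
Set SMC = demand: 64.32 + 1.81Q = 247.35 - 3.21Q → Q* = 36.4602.
The welfare-loss triangle has base |Q_m − Q*| and height MEC(Q_m) (the vertical gap between SMC and demand is zero at Q* and MEC at Q_m).
DWL = ½ × 17.9680 × 90.1994 = 810.3514.

DWL = £810.35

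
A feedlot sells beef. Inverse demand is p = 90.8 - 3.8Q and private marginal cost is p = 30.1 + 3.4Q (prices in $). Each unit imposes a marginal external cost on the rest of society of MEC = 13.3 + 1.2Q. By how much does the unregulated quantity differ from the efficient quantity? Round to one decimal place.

2.8 units

Market equilibrium (private): 30.1 + 3.4Q = 90.8 - 3.8Q → Q_m = 8.4306.
Social marginal cost = private MC + MEC = 43.4 + 4.6Q.
Set SMC = demand: 43.4 + 4.6Q = 90.8 - 3.8Q → Q* = 5.6429.
Gap = |8.4306 − 5.6429| = 2.7877.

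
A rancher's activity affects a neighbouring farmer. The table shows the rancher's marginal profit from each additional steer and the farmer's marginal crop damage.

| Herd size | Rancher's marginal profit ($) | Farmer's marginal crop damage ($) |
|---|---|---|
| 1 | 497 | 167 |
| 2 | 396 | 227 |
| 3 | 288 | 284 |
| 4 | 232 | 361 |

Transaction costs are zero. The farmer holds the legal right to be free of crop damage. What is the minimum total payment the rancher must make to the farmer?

Efficient level: marginal profit ≥ marginal crop damage through level 3, so k* = 3.
With the farmer holding the right, the rancher must at least compensate total damage at k*: 167 + 227 + 284 = 678.

$678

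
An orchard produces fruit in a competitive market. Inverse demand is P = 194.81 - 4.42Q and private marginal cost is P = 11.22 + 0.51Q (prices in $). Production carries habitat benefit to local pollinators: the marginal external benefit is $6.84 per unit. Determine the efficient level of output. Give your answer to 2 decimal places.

Q* = 38.63

Social marginal cost = private MC − MEB = 4.38 + 0.51Q.
Set SMC = demand: 4.38 + 0.51Q = 194.81 - 4.42Q → Q* = 38.6268.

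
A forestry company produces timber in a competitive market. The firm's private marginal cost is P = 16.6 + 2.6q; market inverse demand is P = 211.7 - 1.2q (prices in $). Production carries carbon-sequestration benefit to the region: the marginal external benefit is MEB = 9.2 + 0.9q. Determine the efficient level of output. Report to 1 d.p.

Social marginal cost = private MC − MEB = 7.4 + 1.7q.
Set SMC = demand: 7.4 + 1.7q = 211.7 - 1.2q → q* = 70.4483.

q* = 70.4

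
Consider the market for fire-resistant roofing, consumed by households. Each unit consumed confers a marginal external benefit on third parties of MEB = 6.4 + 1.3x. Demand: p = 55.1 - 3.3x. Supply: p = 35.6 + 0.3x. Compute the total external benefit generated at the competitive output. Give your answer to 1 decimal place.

Market equilibrium (private): 35.6 + 0.3x = 55.1 - 3.3x → x_m = 5.4167.
Total external benefit = ∫₀^{x_m} (6.4 + 1.3x) dx = 6.4×5.4167 + ½×1.3×5.4167² = 53.7383.

53.7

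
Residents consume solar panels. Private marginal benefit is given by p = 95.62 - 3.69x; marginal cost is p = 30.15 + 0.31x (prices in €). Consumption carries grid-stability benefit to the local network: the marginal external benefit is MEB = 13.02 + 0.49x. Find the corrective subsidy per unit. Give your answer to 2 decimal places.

Social marginal benefit = demand + MEB = 108.64 - 3.20x.
Set SMB = MC: 108.64 - 3.20x = 30.15 + 0.31x → x* = 22.3618.
The Pigouvian subsidy equals MEB at x*: 13.02 + 0.49×22.3618 = 23.9773.

subsidy = €23.98 per unit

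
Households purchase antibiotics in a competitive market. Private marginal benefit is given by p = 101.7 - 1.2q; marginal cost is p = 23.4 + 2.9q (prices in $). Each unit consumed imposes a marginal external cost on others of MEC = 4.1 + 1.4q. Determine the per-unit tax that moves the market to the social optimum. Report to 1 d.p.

tax = $23.0 per unit

Social marginal benefit = demand − MEC = 97.6 - 2.6q.
Set SMB = MC: 97.6 - 2.6q = 23.4 + 2.9q → q* = 13.4909.
The Pigouvian tax equals MEC at q*: 4.1 + 1.4×13.4909 = 22.9873.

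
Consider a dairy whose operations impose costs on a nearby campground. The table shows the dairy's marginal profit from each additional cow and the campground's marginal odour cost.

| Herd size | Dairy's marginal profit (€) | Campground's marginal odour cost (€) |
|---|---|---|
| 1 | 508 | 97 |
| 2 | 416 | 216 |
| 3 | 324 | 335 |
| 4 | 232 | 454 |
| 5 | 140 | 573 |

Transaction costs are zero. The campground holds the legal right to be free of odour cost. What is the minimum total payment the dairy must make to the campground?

Efficient level: marginal profit ≥ marginal odour cost through level 2, so k* = 2.
With the campground holding the right, the dairy must at least compensate total damage at k*: 97 + 216 = 313.

€313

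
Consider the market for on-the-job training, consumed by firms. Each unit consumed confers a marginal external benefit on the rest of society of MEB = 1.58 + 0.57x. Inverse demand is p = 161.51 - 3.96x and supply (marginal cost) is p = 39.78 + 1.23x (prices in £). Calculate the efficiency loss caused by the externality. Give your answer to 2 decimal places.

DWL = £24.19

Market equilibrium (private): 39.78 + 1.23x = 161.51 - 3.96x → x_m = 23.4547.
Social marginal benefit = demand + MEB = 163.09 - 3.39x.
Set SMB = MC: 163.09 - 3.39x = 39.78 + 1.23x → x* = 26.6905.
The welfare-loss triangle has base |x_m − x*| and height MEB(x_m) (the vertical gap between SMB and MC is zero at x* and MEB at x_m).
DWL = ½ × 3.2358 × 14.9492 = 24.1863.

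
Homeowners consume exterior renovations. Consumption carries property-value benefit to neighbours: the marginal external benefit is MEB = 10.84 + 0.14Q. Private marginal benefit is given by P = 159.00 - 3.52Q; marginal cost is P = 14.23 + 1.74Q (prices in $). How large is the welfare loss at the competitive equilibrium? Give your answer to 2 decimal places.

DWL = $21.08

Market equilibrium (private): 14.23 + 1.74Q = 159.00 - 3.52Q → Q_m = 27.5228.
Social marginal benefit = demand + MEB = 169.84 - 3.38Q.
Set SMB = MC: 169.84 - 3.38Q = 14.23 + 1.74Q → Q* = 30.3926.
Height of the DWL triangle at Q_m is SMB(Q_m) − MC(Q_m) = MEB(Q_m) = 14.6932.
DWL = ½ × 2.8698 × 14.6932 = 21.0833.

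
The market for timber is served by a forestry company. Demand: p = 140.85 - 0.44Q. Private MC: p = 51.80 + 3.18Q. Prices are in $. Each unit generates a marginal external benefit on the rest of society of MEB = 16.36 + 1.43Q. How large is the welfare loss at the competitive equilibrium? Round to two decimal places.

DWL = $606.41

Market equilibrium (private): 51.80 + 3.18Q = 140.85 - 0.44Q → Q_m = 24.5994.
Social marginal cost = private MC − MEB = 35.44 + 1.75Q.
Set SMC = demand: 35.44 + 1.75Q = 140.85 - 0.44Q → Q* = 48.1324.
Height of the DWL triangle at Q_m is demand(Q_m) − SMC(Q_m) = MEB(Q_m) = 51.5372.
DWL = ½ × 23.5330 × 51.5372 = 606.4125.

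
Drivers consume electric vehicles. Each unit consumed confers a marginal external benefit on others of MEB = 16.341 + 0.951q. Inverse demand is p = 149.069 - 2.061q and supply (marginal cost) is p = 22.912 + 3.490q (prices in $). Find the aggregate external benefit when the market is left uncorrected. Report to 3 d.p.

Market equilibrium (private): 22.912 + 3.490q = 149.069 - 2.061q → q_m = 22.7269.
Total external benefit = ∫₀^{q_m} (16.341 + 0.951q) dq = 16.341×22.7269 + ½×0.951×22.7269² = 616.9817.

$616.982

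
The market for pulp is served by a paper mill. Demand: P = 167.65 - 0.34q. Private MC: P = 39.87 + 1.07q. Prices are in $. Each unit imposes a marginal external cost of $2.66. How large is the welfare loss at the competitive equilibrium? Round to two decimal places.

Market equilibrium (private): 39.87 + 1.07q = 167.65 - 0.34q → q_m = 90.6241.
Social marginal cost = private MC + MEC = 42.53 + 1.07q.
Set SMC = demand: 42.53 + 1.07q = 167.65 - 0.34q → q* = 88.7376.
The loss is the area between SMC and demand from q* to q_m; with linear curves that's a triangle of height MEC(q_m).
DWL = ½ × 1.8865 × 2.6600 = 2.5090.

DWL = $2.51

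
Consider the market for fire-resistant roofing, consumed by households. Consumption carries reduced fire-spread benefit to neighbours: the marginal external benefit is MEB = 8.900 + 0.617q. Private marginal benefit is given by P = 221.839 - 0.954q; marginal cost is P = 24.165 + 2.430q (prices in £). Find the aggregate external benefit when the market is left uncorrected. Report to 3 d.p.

£1572.560

Market equilibrium (private): 24.165 + 2.430q = 221.839 - 0.954q → q_m = 58.4143.
Total external benefit = ∫₀^{q_m} (8.900 + 0.617q) dq = 8.900×58.4143 + ½×0.617×58.4143² = 1572.5604.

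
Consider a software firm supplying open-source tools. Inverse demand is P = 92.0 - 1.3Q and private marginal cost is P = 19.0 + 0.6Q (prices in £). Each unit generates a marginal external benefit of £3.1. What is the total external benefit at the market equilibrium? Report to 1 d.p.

£119.1

Market equilibrium (private): 19.0 + 0.6Q = 92.0 - 1.3Q → Q_m = 38.4211.
Total external benefit = MEB × Q_m = 3.1 × 38.4211 = 119.1054.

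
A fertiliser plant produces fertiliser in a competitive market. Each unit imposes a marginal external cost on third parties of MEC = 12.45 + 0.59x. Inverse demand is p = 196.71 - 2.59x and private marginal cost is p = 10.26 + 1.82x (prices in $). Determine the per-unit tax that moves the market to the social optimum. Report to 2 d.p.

tax = $32.98 per unit

Social marginal cost = private MC + MEC = 22.71 + 2.41x.
Set SMC = demand: 22.71 + 2.41x = 196.71 - 2.59x → x* = 34.8000.
The Pigouvian tax equals MEC at x*: 12.45 + 0.59×34.8000 = 32.9820.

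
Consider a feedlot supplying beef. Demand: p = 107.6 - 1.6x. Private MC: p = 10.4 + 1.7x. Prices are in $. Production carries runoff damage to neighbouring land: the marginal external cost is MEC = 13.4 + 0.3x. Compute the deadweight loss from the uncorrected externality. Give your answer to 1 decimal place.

DWL = $68.7

Market equilibrium (private): 10.4 + 1.7x = 107.6 - 1.6x → x_m = 29.4545.
Social marginal cost = private MC + MEC = 23.8 + 2.0x.
Set SMC = demand: 23.8 + 2.0x = 107.6 - 1.6x → x* = 23.2778.
The welfare-loss triangle has base |x_m − x*| and height MEC(x_m) (the vertical gap between SMC and demand is zero at x* and MEC at x_m).
DWL = ½ × 6.1767 × 22.2364 = 68.6738.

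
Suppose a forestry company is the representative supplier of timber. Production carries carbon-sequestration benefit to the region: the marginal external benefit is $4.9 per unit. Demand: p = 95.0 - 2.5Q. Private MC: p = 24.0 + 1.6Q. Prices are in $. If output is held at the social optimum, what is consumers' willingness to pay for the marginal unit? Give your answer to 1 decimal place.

Social marginal cost = private MC − MEB = 19.1 + 1.6Q.
Set SMC = demand: 19.1 + 1.6Q = 95.0 - 2.5Q → Q* = 18.5122.
Consumer price on the demand curve at Q*: 95.0 − 2.5×18.5122 = 48.7195.

P = $48.7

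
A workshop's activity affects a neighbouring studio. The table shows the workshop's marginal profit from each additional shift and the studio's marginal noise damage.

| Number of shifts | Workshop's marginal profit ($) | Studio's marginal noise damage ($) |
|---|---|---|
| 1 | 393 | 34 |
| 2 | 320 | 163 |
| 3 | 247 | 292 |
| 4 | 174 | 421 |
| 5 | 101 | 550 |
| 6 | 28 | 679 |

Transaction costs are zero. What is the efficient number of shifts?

Bargaining reaches the level where marginal profit last exceeds marginal noise damage.
That holds through level 2 (320 ≥ 163) but not at 3 (247 < 292).

2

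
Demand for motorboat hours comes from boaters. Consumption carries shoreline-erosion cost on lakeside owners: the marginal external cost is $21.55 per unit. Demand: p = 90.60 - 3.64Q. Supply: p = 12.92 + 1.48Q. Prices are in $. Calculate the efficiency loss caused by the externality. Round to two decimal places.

DWL = $45.35

Market equilibrium (private): 12.92 + 1.48Q = 90.60 - 3.64Q → Q_m = 15.1719.
Social marginal benefit = demand − MEC = 69.05 - 3.64Q.
Set SMB = MC: 69.05 - 3.64Q = 12.92 + 1.48Q → Q* = 10.9629.
Between Q* and Q_m the wedge MC − SMB runs linearly from 0 to MEC(Q_m), so the loss is a triangle.
DWL = ½ × 4.2090 × 21.5500 = 45.3520.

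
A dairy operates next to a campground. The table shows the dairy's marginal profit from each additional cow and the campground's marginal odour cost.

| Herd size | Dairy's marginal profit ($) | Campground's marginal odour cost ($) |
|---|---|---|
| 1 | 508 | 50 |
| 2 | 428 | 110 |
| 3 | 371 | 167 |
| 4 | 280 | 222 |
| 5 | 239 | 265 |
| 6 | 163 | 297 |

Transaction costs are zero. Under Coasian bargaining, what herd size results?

4

Bargaining reaches the level where marginal profit last exceeds marginal odour cost.
That holds through level 4 (280 ≥ 222) but not at 5 (239 < 265).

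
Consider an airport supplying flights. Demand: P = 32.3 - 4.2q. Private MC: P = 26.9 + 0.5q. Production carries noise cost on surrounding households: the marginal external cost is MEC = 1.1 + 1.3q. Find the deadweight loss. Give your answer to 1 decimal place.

Market equilibrium (private): 26.9 + 0.5q = 32.3 - 4.2q → q_m = 1.1489.
Social marginal cost = private MC + MEC = 28.0 + 1.8q.
Set SMC = demand: 28.0 + 1.8q = 32.3 - 4.2q → q* = 0.7167.
Between q* and q_m the wedge SMC − demand runs linearly from 0 to MEC(q_m), so the loss is a triangle.
DWL = ½ × 0.4322 × 2.5936 = 0.5605.

DWL = 0.6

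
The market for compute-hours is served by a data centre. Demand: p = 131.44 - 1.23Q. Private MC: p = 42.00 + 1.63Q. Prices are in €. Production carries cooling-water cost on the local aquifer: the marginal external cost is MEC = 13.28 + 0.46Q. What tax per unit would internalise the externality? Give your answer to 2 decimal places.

tax = €23.83 per unit

Social marginal cost = private MC + MEC = 55.28 + 2.09Q.
Set SMC = demand: 55.28 + 2.09Q = 131.44 - 1.23Q → Q* = 22.9398.
The Pigouvian tax equals MEC at Q*: 13.28 + 0.46×22.9398 = 23.8323.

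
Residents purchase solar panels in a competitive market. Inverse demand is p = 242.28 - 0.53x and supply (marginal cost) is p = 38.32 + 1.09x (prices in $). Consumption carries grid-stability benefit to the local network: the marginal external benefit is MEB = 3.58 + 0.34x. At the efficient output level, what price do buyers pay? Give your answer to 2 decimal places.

Social marginal benefit = demand + MEB = 245.86 - 0.19x.
Set SMB = MC: 245.86 - 0.19x = 38.32 + 1.09x → x* = 162.1406.
Consumer price on the demand curve at x*: 242.28 − 0.53×162.1406 = 156.3455.

P = $156.35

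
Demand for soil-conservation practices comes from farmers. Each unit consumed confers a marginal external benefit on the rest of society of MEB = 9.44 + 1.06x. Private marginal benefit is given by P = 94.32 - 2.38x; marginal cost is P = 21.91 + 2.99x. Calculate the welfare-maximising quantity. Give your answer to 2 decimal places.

Social marginal benefit = demand + MEB = 103.76 - 1.32x.
Set SMB = MC: 103.76 - 1.32x = 21.91 + 2.99x → x* = 18.9907.

x* = 18.99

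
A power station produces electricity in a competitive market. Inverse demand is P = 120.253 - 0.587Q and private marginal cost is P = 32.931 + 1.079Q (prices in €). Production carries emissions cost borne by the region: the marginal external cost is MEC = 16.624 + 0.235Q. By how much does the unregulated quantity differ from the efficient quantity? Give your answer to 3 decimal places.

15.224 units

Market equilibrium (private): 32.931 + 1.079Q = 120.253 - 0.587Q → Q_m = 52.4142.
Social marginal cost = private MC + MEC = 49.555 + 1.314Q.
Set SMC = demand: 49.555 + 1.314Q = 120.253 - 0.587Q → Q* = 37.1899.
Gap = |52.4142 − 37.1899| = 15.2243.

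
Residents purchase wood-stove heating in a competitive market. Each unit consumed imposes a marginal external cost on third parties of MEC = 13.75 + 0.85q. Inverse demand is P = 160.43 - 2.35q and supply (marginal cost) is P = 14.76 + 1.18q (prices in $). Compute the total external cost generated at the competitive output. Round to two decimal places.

Market equilibrium (private): 14.76 + 1.18q = 160.43 - 2.35q → q_m = 41.2663.
Total external cost = ∫₀^{q_m} (13.75 + 0.85q) dq = 13.75×41.2663 + ½×0.85×41.2663² = 1291.1473.

$1291.15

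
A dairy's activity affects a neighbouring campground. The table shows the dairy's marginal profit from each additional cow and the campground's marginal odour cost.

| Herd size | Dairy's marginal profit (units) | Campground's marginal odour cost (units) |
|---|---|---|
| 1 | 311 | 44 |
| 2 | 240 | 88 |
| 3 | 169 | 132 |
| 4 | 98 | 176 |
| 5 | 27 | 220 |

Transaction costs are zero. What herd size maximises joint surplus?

Bargaining reaches the level where marginal profit last exceeds marginal odour cost.
That holds through level 3 (169 ≥ 132) but not at 4 (98 < 176).

3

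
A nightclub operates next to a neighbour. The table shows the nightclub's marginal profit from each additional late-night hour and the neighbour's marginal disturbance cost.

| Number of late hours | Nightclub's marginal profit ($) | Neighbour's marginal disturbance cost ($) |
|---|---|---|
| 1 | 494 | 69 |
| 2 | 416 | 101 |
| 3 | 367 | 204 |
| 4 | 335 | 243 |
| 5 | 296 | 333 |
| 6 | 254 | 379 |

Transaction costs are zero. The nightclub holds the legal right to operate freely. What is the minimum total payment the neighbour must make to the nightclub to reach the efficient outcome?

$550

Left alone the nightclub would choose level 6 (marginal profit stays positive).
Efficient level: k* = 4 (marginal profit ≥ marginal disturbance cost through 4).
The neighbour must at least cover the nightclub's forgone profit from cutting 6→4: 296 + 254 = 550.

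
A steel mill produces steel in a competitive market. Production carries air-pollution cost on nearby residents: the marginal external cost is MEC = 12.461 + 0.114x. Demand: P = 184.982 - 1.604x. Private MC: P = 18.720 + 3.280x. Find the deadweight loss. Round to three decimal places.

Market equilibrium (private): 18.720 + 3.280x = 184.982 - 1.604x → x_m = 34.0422.
Social marginal cost = private MC + MEC = 31.181 + 3.394x.
Set SMC = demand: 31.181 + 3.394x = 184.982 - 1.604x → x* = 30.7725.
The welfare-loss triangle has base |x_m − x*| and height MEC(x_m) (the vertical gap between SMC and demand is zero at x* and MEC at x_m).
DWL = ½ × 3.2697 × 16.3418 = 26.7164.

DWL = 26.716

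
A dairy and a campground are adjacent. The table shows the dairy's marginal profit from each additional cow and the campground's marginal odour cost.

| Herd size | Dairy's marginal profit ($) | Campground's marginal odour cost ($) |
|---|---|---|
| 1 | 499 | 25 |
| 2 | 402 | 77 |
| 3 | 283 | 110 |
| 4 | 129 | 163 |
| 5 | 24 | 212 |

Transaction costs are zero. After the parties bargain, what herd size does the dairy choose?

Bargaining reaches the level where marginal profit last exceeds marginal odour cost.
That holds through level 3 (283 ≥ 110) but not at 4 (129 < 163).

3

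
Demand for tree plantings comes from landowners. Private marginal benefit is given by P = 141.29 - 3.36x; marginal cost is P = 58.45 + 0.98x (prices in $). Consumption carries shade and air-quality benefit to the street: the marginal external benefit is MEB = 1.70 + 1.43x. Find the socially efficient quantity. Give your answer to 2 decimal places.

x* = 29.05

Social marginal benefit = demand + MEB = 142.99 - 1.93x.
Set SMB = MC: 142.99 - 1.93x = 58.45 + 0.98x → x* = 29.0515.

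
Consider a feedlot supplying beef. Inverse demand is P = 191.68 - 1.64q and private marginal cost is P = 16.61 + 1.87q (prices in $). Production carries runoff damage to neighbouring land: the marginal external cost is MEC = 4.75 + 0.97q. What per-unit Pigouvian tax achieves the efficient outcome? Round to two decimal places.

Social marginal cost = private MC + MEC = 21.36 + 2.84q.
Set SMC = demand: 21.36 + 2.84q = 191.68 - 1.64q → q* = 38.0179.
The Pigouvian tax equals MEC at q*: 4.75 + 0.97×38.0179 = 41.6274.

tax = $41.63 per unit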